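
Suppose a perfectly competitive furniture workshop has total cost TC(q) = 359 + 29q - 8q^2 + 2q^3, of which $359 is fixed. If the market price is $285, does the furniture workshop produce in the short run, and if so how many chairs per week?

Variable cost is VC = 29q - 8q^2 + 2q^3, so AVC = VC/q = 29 - 8q + 2q^2 and MC = dTC/dq = 29 - 16q + 6q^2.
AVC is minimized where dAVC/dq = -8 + 4q = 0, at q = 2; min AVC = 29 - 8·2 + 2·2^2 = $21.
P = $285 exceeds min AVC = $21, so the firm stays open.
Solving P = MC: -256 - 16q + 6q^2 = 0 ⇒ q = -16/3 or 8. On the upward-sloping branch, q* = 8.
Check: AVC at q = 8 is $93 ≤ P, so revenue covers variable cost.
Profit = P·q − TC = 285·8 − 1103 = $1177.

Produce at q = 8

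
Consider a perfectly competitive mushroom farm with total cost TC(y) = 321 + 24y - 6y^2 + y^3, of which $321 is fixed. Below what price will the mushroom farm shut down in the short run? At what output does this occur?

$15 per unit, at y = 3

The shutdown price is the minimum of AVC. VC = 24y - 6y^2 + y^3, so AVC = 24 - 6y + y^2.
dAVC/dy = -6 + 2y = 0 gives y = 3. min AVC = 24 - 6·3 + 3^2 = 15.
So the shutdown price is $15.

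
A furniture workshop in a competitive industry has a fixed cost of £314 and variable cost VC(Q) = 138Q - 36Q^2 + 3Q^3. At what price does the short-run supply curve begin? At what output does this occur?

£30 per unit, at Q = 6

The shutdown price is the minimum of AVC. VC = 138Q - 36Q^2 + 3Q^3, so AVC = 138 - 36Q + 3Q^2.
dAVC/dQ = -36 + 6Q = 0 gives Q = 6. min AVC = 138 - 36·6 + 3·6^2 = 30.
The firm shuts down for any P below £30.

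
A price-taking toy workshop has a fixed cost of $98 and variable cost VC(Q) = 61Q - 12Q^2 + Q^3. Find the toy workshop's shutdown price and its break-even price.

Shutdown price = min AVC. AVC = 61 - 12Q + Q^2, with vertex at Q = 6 and minimum $25.
ATC = 98/Q + 61 - 12Q + Q^2. Setting dATC/dQ = −98/Q^2 − 12 + 2Q = 0 gives Q = 7 (since 2·7^3 − 12·7^2 = 98).
min ATC = 98/7 + 61 − 12·7 + 7^2 = $40. That is the break-even price.
Between these two prices the firm operates at a loss; above $40 it earns a profit.

Shutdown price = $25; break-even price = $40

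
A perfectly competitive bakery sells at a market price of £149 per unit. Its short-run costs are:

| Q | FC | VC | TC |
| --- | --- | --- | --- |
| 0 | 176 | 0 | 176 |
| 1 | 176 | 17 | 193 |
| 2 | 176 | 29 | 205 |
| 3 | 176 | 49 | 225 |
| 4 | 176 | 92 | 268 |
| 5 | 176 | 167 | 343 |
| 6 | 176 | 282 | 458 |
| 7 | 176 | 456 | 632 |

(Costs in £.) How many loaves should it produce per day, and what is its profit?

Q = 6; profit = £436

Tabulate TR − TC: Q=0: -176; Q=1: -44; Q=2: 93; Q=3: 222; Q=4: 328; Q=5: 402; Q=6: 436; Q=7: 411.
Profit is maximized at Q = 6. AVC there is 282/6 = £47 ≤ P, so producing beats shutting down (which would give -£176).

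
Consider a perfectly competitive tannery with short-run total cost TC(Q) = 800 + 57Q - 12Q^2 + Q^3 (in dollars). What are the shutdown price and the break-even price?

Shutdown price = min AVC. AVC = 57 - 12Q + Q^2, with vertex at Q = 6 and minimum $21.
ATC = 800/Q + 57 - 12Q + Q^2. Setting dATC/dQ = −800/Q^2 − 12 + 2Q = 0 gives Q = 10 (since 2·10^3 − 12·10^2 = 800).
min ATC = 800/10 + 57 − 12·10 + 10^2 = $117. That is the break-even price.
Between these two prices the firm operates at a loss; above $117 it earns a profit.

Shutdown price = $21; break-even price = $117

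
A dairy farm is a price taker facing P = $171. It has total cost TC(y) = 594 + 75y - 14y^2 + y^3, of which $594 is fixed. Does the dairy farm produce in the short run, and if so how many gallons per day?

Produce at y = 12

Strip out fixed cost: VC = 75y - 14y^2 + y^3. Then AVC = 75 - 14y + y^2 and MC = 75 - 28y + 3y^2.
AVC hits its minimum where MC = AVC, at y = 7, giving min AVC = 75 - 14·7 + 7^2 = $26.
P = $171 exceeds min AVC = $26, so the firm stays open.
P = MC gives -96 - 28y + 3y^2 = 0, with roots -8/3 and 12. Take the larger (rising MC): y* = 12.
Check: AVC at y = 12 is $51 ≤ P, so revenue covers variable cost.
Profit = P·y − TC = 171·12 − 1206 = $846.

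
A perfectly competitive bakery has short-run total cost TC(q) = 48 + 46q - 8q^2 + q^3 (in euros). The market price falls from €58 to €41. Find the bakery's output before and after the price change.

Output falls from 6 to 5

AVC = 46 - 8q + q^2, minimized at q = 4 where min AVC = €30. MC = 46 - 16q + 3q^2.
At P = €58 ≥ min AVC, set P = MC on the rising branch: q = 6.
At P = €41 ≥ min AVC, set P = MC: q = 5. The firm stays open but cuts output.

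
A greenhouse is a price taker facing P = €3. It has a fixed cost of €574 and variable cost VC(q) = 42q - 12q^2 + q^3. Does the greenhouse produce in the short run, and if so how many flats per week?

Strip out fixed cost: VC = 42q - 12q^2 + q^3. Then AVC = 42 - 12q + q^2 and MC = 42 - 24q + 3q^2.
AVC is minimized where dAVC/dq = -12 + 2q = 0, at q = 6; min AVC = 42 - 12·6 + 6^2 = €6.
With P < min AVC (€3 < €6), every unit sold adds to the loss.
The firm minimizes its loss by shutting down and losing only its fixed cost of €574.

Shut down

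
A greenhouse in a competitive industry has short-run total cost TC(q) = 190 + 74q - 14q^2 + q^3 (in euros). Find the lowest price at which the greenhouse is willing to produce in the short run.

€25 per unit

The shutdown price is the minimum of AVC. VC = 74q - 14q^2 + q^3, so AVC = 74 - 14q + q^2.
dAVC/dq = -14 + 2q = 0 gives q = 7. min AVC = 74 - 14·7 + 7^2 = 25.
For P < €25 the firm produces nothing.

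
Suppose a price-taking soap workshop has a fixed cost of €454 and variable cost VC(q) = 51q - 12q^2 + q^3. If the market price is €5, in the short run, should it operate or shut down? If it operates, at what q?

Shut down

Strip out fixed cost: VC = 51q - 12q^2 + q^3. Then AVC = 51 - 12q + q^2 and MC = 51 - 24q + 3q^2.
AVC hits its minimum where MC = AVC, at q = 6, giving min AVC = 51 - 12·6 + 6^2 = €15.
P = €5 lies below min AVC = €15; no output level covers variable cost.
Best response: produce nothing and absorb the €454 fixed cost.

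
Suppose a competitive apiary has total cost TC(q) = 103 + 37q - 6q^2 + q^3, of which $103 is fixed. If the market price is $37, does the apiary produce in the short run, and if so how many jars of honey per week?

Variable cost is VC = 37q - 6q^2 + q^3, so AVC = VC/q = 37 - 6q + q^2 and MC = dTC/dq = 37 - 12q + 3q^2.
AVC is minimized where dAVC/dq = -6 + 2q = 0, at q = 3; min AVC = 37 - 6·3 + 3^2 = $28.
Because $37 ≥ $28, revenue can cover variable cost; the firm operates.
P = MC gives -12q + 3q^2 = 0, with roots 0 and 4. Take the larger (rising MC): q* = 4.
Check: AVC at q = 4 is $29 ≤ P, so revenue covers variable cost.
Profit = P·q − TC = 37·4 − 219 = -$71, a loss, but smaller than the $103 fixed cost the firm would lose by shutting down.

Produce at q = 4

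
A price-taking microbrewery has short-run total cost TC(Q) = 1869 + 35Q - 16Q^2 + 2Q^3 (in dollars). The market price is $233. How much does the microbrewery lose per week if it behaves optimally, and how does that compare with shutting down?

AVC = 35 - 16Q + 2Q^2; min AVC = $3 at Q = 4. Since P = $233 ≥ min AVC, the firm produces.
MC = 35 - 32Q + 6Q^2. Setting P = MC and taking the root on the rising branch gives Q* = 9.
TR = 233·9 = 2097. TC = 1869 + 477 = 2346. Profit = 2097 − 2346 = -$249.
By producing, the firm covers all variable cost plus $1620 of fixed cost; shutting down would lose the full $1869.

Profit = -$249 at Q = 9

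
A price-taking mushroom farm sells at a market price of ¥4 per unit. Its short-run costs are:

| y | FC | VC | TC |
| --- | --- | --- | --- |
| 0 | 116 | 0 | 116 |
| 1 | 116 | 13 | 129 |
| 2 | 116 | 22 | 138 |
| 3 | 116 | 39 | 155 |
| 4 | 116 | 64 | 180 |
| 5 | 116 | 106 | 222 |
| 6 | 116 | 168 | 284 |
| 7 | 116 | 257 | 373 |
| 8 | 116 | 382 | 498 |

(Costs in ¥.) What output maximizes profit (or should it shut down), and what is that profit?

y = 0 (shut down); profit = -¥116

Profit at each row (π = 4y − TC): y=0: -116; y=1: -125; y=2: -130; y=3: -143; y=4: -164; y=5: -202; y=6: -260; y=7: -345; y=8: -466.
Profit is highest at y = 0. Equivalently, the lowest AVC in the table is 22/2 ≈ ¥11 at y = 2, and P = ¥4 falls below it — price never covers variable cost, so the firm shuts down and loses only its fixed cost.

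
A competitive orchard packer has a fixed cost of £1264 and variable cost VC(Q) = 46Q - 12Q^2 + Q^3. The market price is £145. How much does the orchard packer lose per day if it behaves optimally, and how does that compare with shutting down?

Profit = -£54 at Q = 11

AVC = 46 - 12Q + Q^2; min AVC = £10 at Q = 6. Since P = £145 ≥ min AVC, the firm produces.
With MC = 46 - 24Q + 3Q^2, P = MC on the upward-sloping part at Q* = 11.
TR = 145·11 = 1595. TC = 1264 + 385 = 1649. Profit = 1595 − 1649 = -£54.
Shutting down would mean losing the fixed cost of £1264, so operating at a loss of £54 is better by £1210.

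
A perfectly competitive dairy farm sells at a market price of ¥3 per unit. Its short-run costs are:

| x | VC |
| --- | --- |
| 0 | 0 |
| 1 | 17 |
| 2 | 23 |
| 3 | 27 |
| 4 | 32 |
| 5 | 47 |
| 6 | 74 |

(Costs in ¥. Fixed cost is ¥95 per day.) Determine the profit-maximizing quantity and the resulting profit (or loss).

x = 0 (shut down); profit = -¥95

Profit at each row (π = 3x − TC): x=0: -95; x=1: -109; x=2: -112; x=3: -113; x=4: -115; x=5: -127; x=6: -151.
Profit is highest at x = 0. Equivalently, the lowest AVC in the table is 32/4 ≈ ¥8 at x = 4, and P = ¥3 falls below it — price never covers variable cost, so the firm shuts down and loses only its fixed cost.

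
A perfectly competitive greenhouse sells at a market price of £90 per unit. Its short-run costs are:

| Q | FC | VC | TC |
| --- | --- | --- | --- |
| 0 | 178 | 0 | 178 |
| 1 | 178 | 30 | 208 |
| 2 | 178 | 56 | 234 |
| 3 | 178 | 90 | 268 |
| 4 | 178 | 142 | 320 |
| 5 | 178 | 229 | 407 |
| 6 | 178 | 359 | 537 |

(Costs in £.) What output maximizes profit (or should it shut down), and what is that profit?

Q = 5; profit = £43

Compute π = P·Q − TC at each output: Q=0: -178; Q=1: -118; Q=2: -54; Q=3: 2; Q=4: 40; Q=5: 43; Q=6: 3.
Profit is maximized at Q = 5. AVC there is 229/5 = £45.80 ≤ P, so producing beats shutting down (which would give -£178).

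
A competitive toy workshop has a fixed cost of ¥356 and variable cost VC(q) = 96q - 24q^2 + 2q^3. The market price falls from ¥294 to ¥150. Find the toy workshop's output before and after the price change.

MC = 96 - 48q + 6q^2; the shutdown threshold is min AVC = ¥24 (at q = 6).
With P = ¥294 above the shutdown price, P = MC gives q = 11.
At P = ¥150 ≥ min AVC, set P = MC: q = 9. The firm stays open but cuts output.

Output falls from 11 to 9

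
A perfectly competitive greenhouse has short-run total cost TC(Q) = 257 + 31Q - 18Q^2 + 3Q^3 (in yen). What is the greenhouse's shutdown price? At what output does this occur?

¥4 per unit, at Q = 3

Short-run supply begins at min AVC. From VC = 31Q - 18Q^2 + 3Q^3, AVC = 31 - 18Q + 3Q^2.
At the minimum of AVC, MC = AVC. MC = 31 - 36Q + 9Q^2; setting MC = AVC gives 6Q^2 - 18Q = 0, so Q = 3. min AVC = 4.
The firm shuts down for any P below ¥4.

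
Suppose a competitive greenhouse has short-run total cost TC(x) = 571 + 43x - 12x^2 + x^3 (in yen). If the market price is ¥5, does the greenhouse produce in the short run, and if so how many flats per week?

From TC, MC = TC'(x) = 43 - 24x + 3x^2 and AVC = VC/x = 43 - 12x + x^2.
AVC is minimized where dAVC/dx = -12 + 2x = 0, at x = 6; min AVC = 43 - 12·6 + 6^2 = ¥7.
P = ¥5 lies below min AVC = ¥7; no output level covers variable cost.
Shutting down limits the loss to fixed cost, ¥571.

Shut down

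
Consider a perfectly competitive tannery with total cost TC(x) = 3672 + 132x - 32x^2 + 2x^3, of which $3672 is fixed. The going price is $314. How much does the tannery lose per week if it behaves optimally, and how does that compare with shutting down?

AVC = 132 - 32x + 2x^2 has its minimum $4 at x = 8; price $314 clears that bar, so the firm operates.
With MC = 132 - 64x + 6x^2, P = MC on the upward-sloping part at x* = 13.
TR = 314·13 = 4082. TC = 3672 + 702 = 4374. Profit = 4082 − 4374 = -$292.
Shutting down would mean losing the fixed cost of $3672, so operating at a loss of $292 is better by $3380.

Profit = -$292 at x = 13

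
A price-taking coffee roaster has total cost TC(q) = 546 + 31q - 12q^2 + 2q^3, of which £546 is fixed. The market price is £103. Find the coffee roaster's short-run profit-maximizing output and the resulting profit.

Profit = -£114 at q = 6

AVC = 31 - 12q + 2q^2; min AVC = £13 at q = 3. Since P = £103 ≥ min AVC, the firm produces.
MC = 31 - 24q + 6q^2. Setting P = MC and taking the root on the rising branch gives q* = 6.
TR = 103·6 = 618. TC = 546 + 186 = 732. Profit = 618 − 732 = -£114.
That loss of £114 beats the £546 the firm would lose by shutting down; producing recovers £432 of fixed cost.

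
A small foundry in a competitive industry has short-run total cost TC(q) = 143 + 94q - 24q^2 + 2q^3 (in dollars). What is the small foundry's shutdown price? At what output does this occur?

$22 per unit, at q = 6

Short-run supply begins at min AVC. From VC = 94q - 24q^2 + 2q^3, AVC = 94 - 24q + 2q^2.
dAVC/dq = -24 + 4q = 0 gives q = 6. min AVC = 94 - 24·6 + 2·6^2 = 22.
For P < $22 the firm produces nothing.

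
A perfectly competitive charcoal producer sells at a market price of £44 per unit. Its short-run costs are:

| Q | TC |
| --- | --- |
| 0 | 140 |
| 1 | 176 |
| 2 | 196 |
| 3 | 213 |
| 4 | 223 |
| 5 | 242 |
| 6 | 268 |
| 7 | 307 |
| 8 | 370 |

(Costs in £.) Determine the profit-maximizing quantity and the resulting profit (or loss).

Q = 7; profit = £1

Profit at each row (π = 44Q − TC): Q=0: -140; Q=1: -132; Q=2: -108; Q=3: -81; Q=4: -47; Q=5: -22; Q=6: -4; Q=7: 1; Q=8: -18.
Profit is maximized at Q = 7. AVC there is 167/7 = £23.86 ≤ P, so producing beats shutting down (which would give -£140).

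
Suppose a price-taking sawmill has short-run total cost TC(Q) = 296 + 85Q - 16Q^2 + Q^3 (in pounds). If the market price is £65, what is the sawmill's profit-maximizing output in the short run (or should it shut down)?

Produce at Q = 10

From TC, MC = TC'(Q) = 85 - 32Q + 3Q^2 and AVC = VC/Q = 85 - 16Q + Q^2.
AVC is minimized where dAVC/dQ = -16 + 2Q = 0, at Q = 8; min AVC = 85 - 16·8 + 8^2 = £21.
Since P = £65 ≥ min AVC = £21, price covers variable cost and the firm should produce.
Solving P = MC: 20 - 32Q + 3Q^2 = 0 ⇒ Q = 2/3 or 10. On the upward-sloping branch, Q* = 10.
Check: AVC at Q = 10 is £25 ≤ P, so revenue covers variable cost.
Profit = P·Q − TC = 65·10 − 546 = £104.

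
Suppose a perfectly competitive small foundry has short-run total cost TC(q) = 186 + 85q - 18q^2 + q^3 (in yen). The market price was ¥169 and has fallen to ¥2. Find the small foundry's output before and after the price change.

Output falls from 14 to 0 (the firm shuts down)

AVC = 85 - 18q + q^2, minimized at q = 9 where min AVC = ¥4. MC = 85 - 36q + 3q^2.
With P = ¥169 above the shutdown price, P = MC gives q = 14.
At P = ¥2 < min AVC = ¥4, price no longer covers variable cost at any output, so the firm shuts down: q = 0.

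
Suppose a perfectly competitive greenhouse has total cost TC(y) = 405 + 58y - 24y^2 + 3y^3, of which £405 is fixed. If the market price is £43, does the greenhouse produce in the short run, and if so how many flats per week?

From TC, MC = TC'(y) = 58 - 48y + 9y^2 and AVC = VC/y = 58 - 24y + 3y^2.
AVC hits its minimum where MC = AVC, at y = 4, giving min AVC = 58 - 24·4 + 3·4^2 = £10.
P = £43 exceeds min AVC = £10, so the firm stays open.
Solving P = MC: 15 - 48y + 9y^2 = 0 ⇒ y = 1/3 or 5. On the upward-sloping branch, y* = 5.
Check: AVC at y = 5 is £13 ≤ P, so revenue covers variable cost.
Profit = P·y − TC = 43·5 − 470 = -£255, a loss, but smaller than the £405 fixed cost the firm would lose by shutting down.

Produce at y = 5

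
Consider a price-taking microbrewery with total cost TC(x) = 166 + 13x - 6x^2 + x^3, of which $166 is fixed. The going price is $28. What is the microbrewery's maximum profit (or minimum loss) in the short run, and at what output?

Profit = -$66 at x = 5

AVC = 13 - 6x + x^2 has its minimum $4 at x = 3; price $28 clears that bar, so the firm operates.
MC = 13 - 12x + 3x^2. Setting P = MC and taking the root on the rising branch gives x* = 5.
TR = 28·5 = 140. TC = 166 + 40 = 206. Profit = 140 − 206 = -$66.
By producing, the firm covers all variable cost plus $100 of fixed cost; shutting down would lose the full $166.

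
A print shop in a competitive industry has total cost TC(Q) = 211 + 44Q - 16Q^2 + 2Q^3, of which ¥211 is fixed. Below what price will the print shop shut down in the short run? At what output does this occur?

¥12 per unit, at Q = 4

The shutdown price is the minimum of AVC. VC = 44Q - 16Q^2 + 2Q^3, so AVC = 44 - 16Q + 2Q^2.
dAVC/dQ = -16 + 4Q = 0 gives Q = 4. min AVC = 44 - 16·4 + 2·4^2 = 12.
So the shutdown price is ¥12.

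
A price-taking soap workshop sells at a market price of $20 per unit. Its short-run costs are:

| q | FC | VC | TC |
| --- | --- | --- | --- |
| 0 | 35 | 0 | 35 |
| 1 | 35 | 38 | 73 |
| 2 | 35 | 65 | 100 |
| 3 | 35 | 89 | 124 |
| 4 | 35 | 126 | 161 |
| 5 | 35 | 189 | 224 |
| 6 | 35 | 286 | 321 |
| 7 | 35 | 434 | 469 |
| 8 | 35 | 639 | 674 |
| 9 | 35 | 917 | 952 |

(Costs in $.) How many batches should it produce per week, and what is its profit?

q = 0 (shut down); profit = -$35

Profit at each row (π = 20q − TC): q=0: -35; q=1: -53; q=2: -60; q=3: -64; q=4: -81; q=5: -124; q=6: -201; q=7: -329; q=8: -514; q=9: -772.
Profit is highest at q = 0. Equivalently, the lowest AVC in the table is 89/3 ≈ $29.67 at q = 3, and P = $20 falls below it — price never covers variable cost, so the firm shuts down and loses only its fixed cost.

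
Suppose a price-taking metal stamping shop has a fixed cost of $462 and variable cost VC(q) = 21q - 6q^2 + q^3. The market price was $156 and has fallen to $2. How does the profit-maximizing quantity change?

MC = 21 - 12q + 3q^2; the shutdown threshold is min AVC = $12 (at q = 3).
With P = $156 above the shutdown price, P = MC gives q = 9.
At P = $2 < min AVC = $12, price no longer covers variable cost at any output, so the firm shuts down: q = 0.

Output falls from 9 to 0 (the firm shuts down)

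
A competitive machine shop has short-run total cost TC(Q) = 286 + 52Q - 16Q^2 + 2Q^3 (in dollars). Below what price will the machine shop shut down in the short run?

$20 per unit

The shutdown price is the minimum of AVC. VC = 52Q - 16Q^2 + 2Q^3, so AVC = 52 - 16Q + 2Q^2.
At the minimum of AVC, MC = AVC. MC = 52 - 32Q + 6Q^2; setting MC = AVC gives 4Q^2 - 16Q = 0, so Q = 4. min AVC = 20.
The firm shuts down for any P below $20.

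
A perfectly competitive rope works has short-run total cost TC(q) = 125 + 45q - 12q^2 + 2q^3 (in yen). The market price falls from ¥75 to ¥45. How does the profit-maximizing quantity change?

Output falls from 5 to 4

AVC = 45 - 12q + 2q^2, minimized at q = 3 where min AVC = ¥27. MC = 45 - 24q + 6q^2.
At P = ¥75 ≥ min AVC, set P = MC on the rising branch: q = 5.
At P = ¥45 ≥ min AVC, set P = MC: q = 4. The firm stays open but cuts output.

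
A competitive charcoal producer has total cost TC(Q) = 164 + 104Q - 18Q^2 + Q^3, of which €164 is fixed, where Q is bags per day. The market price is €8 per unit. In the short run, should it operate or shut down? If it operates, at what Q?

Shut down

Variable cost is VC = 104Q - 18Q^2 + Q^3, so AVC = VC/Q = 104 - 18Q + Q^2 and MC = dTC/dQ = 104 - 36Q + 3Q^2.
AVC is minimized where dAVC/dQ = -18 + 2Q = 0, at Q = 9; min AVC = 104 - 18·9 + 9^2 = €23.
With P < min AVC (€8 < €23), every unit sold adds to the loss.
Best response: produce nothing and absorb the €164 fixed cost.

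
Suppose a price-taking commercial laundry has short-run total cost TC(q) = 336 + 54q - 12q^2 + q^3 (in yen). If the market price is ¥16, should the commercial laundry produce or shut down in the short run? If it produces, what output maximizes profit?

From TC, MC = TC'(q) = 54 - 24q + 3q^2 and AVC = VC/q = 54 - 12q + q^2.
The AVC parabola has its vertex at q = 12/2 = 6, where AVC = 54 - 12·6 + 6^2 = ¥18.
Since P = ¥16 < min AVC = ¥18, price fails to cover variable cost at any output.
Best response: produce nothing and absorb the ¥336 fixed cost.

Shut down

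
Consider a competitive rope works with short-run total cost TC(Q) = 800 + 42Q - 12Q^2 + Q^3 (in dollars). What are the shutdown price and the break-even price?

Shutdown price = $6; break-even price = $102

AVC = 42 - 12Q + Q^2; minimized at Q = 6, giving min AVC = $6. That is the shutdown price.
ATC = 800/Q + 42 - 12Q + Q^2. Setting dATC/dQ = −800/Q^2 − 12 + 2Q = 0 gives Q = 10 (since 2·10^3 − 12·10^2 = 800).
min ATC = 800/10 + 42 − 12·10 + 10^2 = $102. That is the break-even price.
Between these two prices the firm operates at a loss; above $102 it earns a profit.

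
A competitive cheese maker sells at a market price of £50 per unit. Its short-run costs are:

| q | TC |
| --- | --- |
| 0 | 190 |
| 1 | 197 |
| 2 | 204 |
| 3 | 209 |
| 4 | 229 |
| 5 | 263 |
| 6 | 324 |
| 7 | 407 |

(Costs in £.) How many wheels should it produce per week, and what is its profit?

Compute π = P·q − TC at each output: q=0: -190; q=1: -147; q=2: -104; q=3: -59; q=4: -29; q=5: -13; q=6: -24; q=7: -57.
Profit is maximized at q = 5. AVC there is 73/5 = £14.60 ≤ P, so producing beats shutting down (which would give -£190).

q = 5; profit = -£13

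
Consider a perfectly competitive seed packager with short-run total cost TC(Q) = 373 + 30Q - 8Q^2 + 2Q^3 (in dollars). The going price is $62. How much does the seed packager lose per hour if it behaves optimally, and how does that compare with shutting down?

Profit = -$245 at Q = 4

AVC = 30 - 8Q + 2Q^2; min AVC = $22 at Q = 2. Since P = $62 ≥ min AVC, the firm produces.
MC = 30 - 16Q + 6Q^2. Setting P = MC and taking the root on the rising branch gives Q* = 4.
TR = 62·4 = 248. TC = 373 + 120 = 493. Profit = 248 − 493 = -$245.
That loss of $245 beats the $373 the firm would lose by shutting down; producing recovers $128 of fixed cost.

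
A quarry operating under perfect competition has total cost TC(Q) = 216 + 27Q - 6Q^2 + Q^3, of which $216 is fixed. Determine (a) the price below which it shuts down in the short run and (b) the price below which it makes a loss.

Shutdown price = $18; break-even price = $63

AVC = 27 - 6Q + Q^2; minimized at Q = 3, giving min AVC = $18. That is the shutdown price.
ATC = 216/Q + 27 - 6Q + Q^2. Setting dATC/dQ = −216/Q^2 − 6 + 2Q = 0 gives Q = 6 (since 2·6^3 − 6·6^2 = 216).
min ATC = 216/6 + 27 − 6·6 + 6^2 = $63. That is the break-even price.
Between these two prices the firm operates at a loss; above $63 it earns a profit.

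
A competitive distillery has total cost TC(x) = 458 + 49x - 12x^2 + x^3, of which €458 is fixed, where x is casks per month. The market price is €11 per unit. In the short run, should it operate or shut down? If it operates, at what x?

Shut down

Strip out fixed cost: VC = 49x - 12x^2 + x^3. Then AVC = 49 - 12x + x^2 and MC = 49 - 24x + 3x^2.
AVC hits its minimum where MC = AVC, at x = 6, giving min AVC = 49 - 12·6 + 6^2 = €13.
P = €11 lies below min AVC = €13; no output level covers variable cost.
Best response: produce nothing and absorb the €458 fixed cost.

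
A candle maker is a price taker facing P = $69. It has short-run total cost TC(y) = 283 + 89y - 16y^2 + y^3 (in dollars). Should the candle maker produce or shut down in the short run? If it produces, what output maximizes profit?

Produce at y = 10

Strip out fixed cost: VC = 89y - 16y^2 + y^3. Then AVC = 89 - 16y + y^2 and MC = 89 - 32y + 3y^2.
The AVC parabola has its vertex at y = 16/2 = 8, where AVC = 89 - 16·8 + 8^2 = $25.
Since P = $69 ≥ min AVC = $25, price covers variable cost and the firm should produce.
P = MC gives 20 - 32y + 3y^2 = 0, with roots 2/3 and 10. Take the larger (rising MC): y* = 10.
Check: AVC at y = 10 is $29 ≤ P, so revenue covers variable cost.
Profit = P·y − TC = 69·10 − 573 = $117.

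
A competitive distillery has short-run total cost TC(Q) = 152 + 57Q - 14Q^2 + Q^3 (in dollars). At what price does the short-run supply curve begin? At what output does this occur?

$8 per unit, at Q = 7

The firm shuts down when price falls below the minimum of average variable cost. AVC = VC/Q = 57 - 14Q + Q^2.
At the minimum of AVC, MC = AVC. MC = 57 - 28Q + 3Q^2; setting MC = AVC gives 2Q^2 - 14Q = 0, so Q = 7. min AVC = 8.
For P < $8 the firm produces nothing.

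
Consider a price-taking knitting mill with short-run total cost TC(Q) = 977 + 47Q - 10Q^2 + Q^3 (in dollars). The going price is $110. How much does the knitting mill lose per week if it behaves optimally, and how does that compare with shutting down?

AVC = 47 - 10Q + Q^2 has its minimum $22 at Q = 5; price $110 clears that bar, so the firm operates.
With MC = 47 - 20Q + 3Q^2, P = MC on the upward-sloping part at Q* = 9.
TR = 110·9 = 990. TC = 977 + 342 = 1319. Profit = 990 − 1319 = -$329.
Shutting down would mean losing the fixed cost of $977, so operating at a loss of $329 is better by $648.

Profit = -$329 at Q = 9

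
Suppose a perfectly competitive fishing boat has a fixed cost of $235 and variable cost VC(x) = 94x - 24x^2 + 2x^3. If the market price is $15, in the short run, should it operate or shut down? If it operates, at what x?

Shut down

From TC, MC = TC'(x) = 94 - 48x + 6x^2 and AVC = VC/x = 94 - 24x + 2x^2.
AVC is minimized where dAVC/dx = -24 + 4x = 0, at x = 6; min AVC = 94 - 24·6 + 2·6^2 = $22.
P = $15 lies below min AVC = $22; no output level covers variable cost.
Best response: produce nothing and absorb the $235 fixed cost.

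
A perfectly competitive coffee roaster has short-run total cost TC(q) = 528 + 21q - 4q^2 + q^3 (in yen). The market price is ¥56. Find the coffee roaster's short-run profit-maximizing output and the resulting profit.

Profit = -¥378 at q = 5

AVC = 21 - 4q + q^2 has its minimum ¥17 at q = 2; price ¥56 clears that bar, so the firm operates.
MC = 21 - 8q + 3q^2. Setting P = MC and taking the root on the rising branch gives q* = 5.
TR = 56·5 = 280. TC = 528 + 130 = 658. Profit = 280 − 658 = -¥378.
Shutting down would mean losing the fixed cost of ¥528, so operating at a loss of ¥378 is better by ¥150.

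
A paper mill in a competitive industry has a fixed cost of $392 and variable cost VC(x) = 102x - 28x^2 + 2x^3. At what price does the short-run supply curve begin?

Short-run supply begins at min AVC. From VC = 102x - 28x^2 + 2x^3, AVC = 102 - 28x + 2x^2.
dAVC/dx = -28 + 4x = 0 gives x = 7. min AVC = 102 - 28·7 + 2·7^2 = 4.
The firm shuts down for any P below $4.

$4 per unit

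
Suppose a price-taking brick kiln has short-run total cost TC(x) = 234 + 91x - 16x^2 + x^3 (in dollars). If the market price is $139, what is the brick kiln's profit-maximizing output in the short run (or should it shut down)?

Produce at x = 12

From TC, MC = TC'(x) = 91 - 32x + 3x^2 and AVC = VC/x = 91 - 16x + x^2.
The AVC parabola has its vertex at x = 16/2 = 8, where AVC = 91 - 16·8 + 8^2 = $27.
Since P = $139 ≥ min AVC = $27, price covers variable cost and the firm should produce.
Solving P = MC: -48 - 32x + 3x^2 = 0 ⇒ x = -4/3 or 12. On the upward-sloping branch, x* = 12.
Check: AVC at x = 12 is $43 ≤ P, so revenue covers variable cost.
Profit = P·x − TC = 139·12 − 750 = $918.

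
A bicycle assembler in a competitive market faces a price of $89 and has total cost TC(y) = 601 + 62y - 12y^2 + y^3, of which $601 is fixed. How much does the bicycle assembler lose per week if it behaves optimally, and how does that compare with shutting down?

AVC = 62 - 12y + y^2; min AVC = $26 at y = 6. Since P = $89 ≥ min AVC, the firm produces.
With MC = 62 - 24y + 3y^2, P = MC on the upward-sloping part at y* = 9.
TR = 89·9 = 801. TC = 601 + 315 = 916. Profit = 801 − 916 = -$115.
Shutting down would mean losing the fixed cost of $601, so operating at a loss of $115 is better by $486.

Profit = -$115 at y = 9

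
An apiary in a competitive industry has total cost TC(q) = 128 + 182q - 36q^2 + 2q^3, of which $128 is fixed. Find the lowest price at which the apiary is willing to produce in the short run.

$20 per unit

The firm shuts down when price falls below the minimum of average variable cost. AVC = VC/q = 182 - 36q + 2q^2.
At the minimum of AVC, MC = AVC. MC = 182 - 72q + 6q^2; setting MC = AVC gives 4q^2 - 36q = 0, so q = 9. min AVC = 20.
So the shutdown price is $20.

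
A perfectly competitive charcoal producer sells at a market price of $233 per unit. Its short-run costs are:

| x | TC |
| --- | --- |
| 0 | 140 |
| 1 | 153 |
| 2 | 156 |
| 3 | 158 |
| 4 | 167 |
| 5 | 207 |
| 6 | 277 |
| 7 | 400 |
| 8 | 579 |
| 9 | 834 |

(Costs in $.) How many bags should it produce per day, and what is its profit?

x = 8; profit = $1285

Compute π = P·x − TC at each output: x=0: -140; x=1: 80; x=2: 310; x=3: 541; x=4: 765; x=5: 958; x=6: 1121; x=7: 1231; x=8: 1285; x=9: 1263.
Profit is maximized at x = 8. AVC there is 439/8 = $54.88 ≤ P, so producing beats shutting down (which would give -$140).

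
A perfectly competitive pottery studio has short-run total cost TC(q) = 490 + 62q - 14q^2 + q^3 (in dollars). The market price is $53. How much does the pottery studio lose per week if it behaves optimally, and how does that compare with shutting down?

Profit = -$166 at q = 9

AVC = 62 - 14q + q^2; min AVC = $13 at q = 7. Since P = $53 ≥ min AVC, the firm produces.
With MC = 62 - 28q + 3q^2, P = MC on the upward-sloping part at q* = 9.
TR = 53·9 = 477. TC = 490 + 153 = 643. Profit = 477 − 643 = -$166.
By producing, the firm covers all variable cost plus $324 of fixed cost; shutting down would lose the full $490.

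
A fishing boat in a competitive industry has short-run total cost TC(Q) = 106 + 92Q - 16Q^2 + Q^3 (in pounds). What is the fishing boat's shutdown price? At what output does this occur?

£28 per unit, at Q = 8

Short-run supply begins at min AVC. From VC = 92Q - 16Q^2 + Q^3, AVC = 92 - 16Q + Q^2.
dAVC/dQ = -16 + 2Q = 0 gives Q = 8. min AVC = 92 - 16·8 + 8^2 = 28.
For P < £28 the firm produces nothing.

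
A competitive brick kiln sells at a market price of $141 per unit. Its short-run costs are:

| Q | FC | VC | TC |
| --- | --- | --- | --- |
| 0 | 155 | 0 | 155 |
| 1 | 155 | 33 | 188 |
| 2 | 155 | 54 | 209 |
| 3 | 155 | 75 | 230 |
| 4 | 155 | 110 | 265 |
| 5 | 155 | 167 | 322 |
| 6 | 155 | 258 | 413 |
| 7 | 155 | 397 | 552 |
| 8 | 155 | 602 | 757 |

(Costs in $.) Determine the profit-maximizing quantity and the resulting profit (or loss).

Compute π = P·Q − TC at each output: Q=0: -155; Q=1: -47; Q=2: 73; Q=3: 193; Q=4: 299; Q=5: 383; Q=6: 433; Q=7: 435; Q=8: 371.
Profit is maximized at Q = 7. AVC there is 397/7 = $56.71 ≤ P, so producing beats shutting down (which would give -$155).

Q = 7; profit = $435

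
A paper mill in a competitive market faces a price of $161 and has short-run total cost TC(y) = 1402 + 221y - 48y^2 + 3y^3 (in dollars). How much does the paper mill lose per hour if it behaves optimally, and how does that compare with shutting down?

AVC = 221 - 48y + 3y^2 has its minimum $29 at y = 8; price $161 clears that bar, so the firm operates.
With MC = 221 - 96y + 9y^2, P = MC on the upward-sloping part at y* = 10.
TR = 161·10 = 1610. TC = 1402 + 410 = 1812. Profit = 1610 − 1812 = -$202.
Shutting down would mean losing the fixed cost of $1402, so operating at a loss of $202 is better by $1200.

Profit = -$202 at y = 10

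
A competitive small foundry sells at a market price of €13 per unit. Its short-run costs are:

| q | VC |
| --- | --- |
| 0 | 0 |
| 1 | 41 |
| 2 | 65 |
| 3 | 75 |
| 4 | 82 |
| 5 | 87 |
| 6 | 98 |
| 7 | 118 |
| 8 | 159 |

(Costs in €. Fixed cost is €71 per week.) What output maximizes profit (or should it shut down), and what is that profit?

q = 0 (shut down); profit = -€71

Tabulate TR − TC: q=0: -71; q=1: -99; q=2: -110; q=3: -107; q=4: -101; q=5: -93; q=6: -91; q=7: -98; q=8: -126.
Profit is highest at q = 0. Equivalently, the lowest AVC in the table is 98/6 ≈ €16.33 at q = 6, and P = €13 falls below it — price never covers variable cost, so the firm shuts down and loses only its fixed cost.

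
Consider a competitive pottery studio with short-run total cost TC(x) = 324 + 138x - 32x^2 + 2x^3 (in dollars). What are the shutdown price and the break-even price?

AVC = 138 - 32x + 2x^2; minimized at x = 8, giving min AVC = $10. That is the shutdown price.
ATC = 324/x + 138 - 32x + 2x^2. Setting dATC/dx = −324/x^2 − 32 + 4x = 0 gives x = 9 (since 4·9^3 − 32·9^2 = 324).
min ATC = 324/9 + 138 − 32·9 + 2·9^2 = $48. That is the break-even price.
Between these two prices the firm operates at a loss; above $48 it earns a profit.

Shutdown price = $10; break-even price = $48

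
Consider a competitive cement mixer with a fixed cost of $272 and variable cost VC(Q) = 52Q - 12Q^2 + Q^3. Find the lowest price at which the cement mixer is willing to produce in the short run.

$16 per unit

The shutdown price is the minimum of AVC. VC = 52Q - 12Q^2 + Q^3, so AVC = 52 - 12Q + Q^2.
dAVC/dQ = -12 + 2Q = 0 gives Q = 6. min AVC = 52 - 12·6 + 6^2 = 16.
So the shutdown price is $16.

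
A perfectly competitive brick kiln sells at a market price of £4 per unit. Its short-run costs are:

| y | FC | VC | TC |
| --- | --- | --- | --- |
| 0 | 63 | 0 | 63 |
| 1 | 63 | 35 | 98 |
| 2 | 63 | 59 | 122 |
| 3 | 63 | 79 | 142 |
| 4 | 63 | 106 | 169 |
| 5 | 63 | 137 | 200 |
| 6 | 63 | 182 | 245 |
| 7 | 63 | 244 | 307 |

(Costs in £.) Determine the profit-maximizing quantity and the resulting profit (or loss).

y = 0 (shut down); profit = -£63

Compute π = P·y − TC at each output: y=0: -63; y=1: -94; y=2: -114; y=3: -130; y=4: -153; y=5: -180; y=6: -221; y=7: -279.
Profit is highest at y = 0. Equivalently, the lowest AVC in the table is 79/3 ≈ £26.33 at y = 3, and P = £4 falls below it — price never covers variable cost, so the firm shuts down and loses only its fixed cost.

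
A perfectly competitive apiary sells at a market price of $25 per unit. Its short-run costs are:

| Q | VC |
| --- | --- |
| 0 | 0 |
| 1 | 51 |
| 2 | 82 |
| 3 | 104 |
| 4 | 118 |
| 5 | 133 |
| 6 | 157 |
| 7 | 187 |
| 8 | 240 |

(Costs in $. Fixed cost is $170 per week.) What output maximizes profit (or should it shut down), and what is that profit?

Q = 0 (shut down); profit = -$170

Compute π = P·Q − TC at each output: Q=0: -170; Q=1: -196; Q=2: -202; Q=3: -199; Q=4: -188; Q=5: -178; Q=6: -177; Q=7: -182; Q=8: -210.
Profit is highest at Q = 0. Equivalently, the lowest AVC in the table is 157/6 ≈ $26.17 at Q = 6, and P = $25 falls below it — price never covers variable cost, so the firm shuts down and loses only its fixed cost.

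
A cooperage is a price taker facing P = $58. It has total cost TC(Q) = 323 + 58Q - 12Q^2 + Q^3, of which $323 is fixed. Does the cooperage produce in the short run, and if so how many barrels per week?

From TC, MC = TC'(Q) = 58 - 24Q + 3Q^2 and AVC = VC/Q = 58 - 12Q + Q^2.
The AVC parabola has its vertex at Q = 12/2 = 6, where AVC = 58 - 12·6 + 6^2 = $22.
Because $58 ≥ $22, revenue can cover variable cost; the firm operates.
Solving P = MC: -24Q + 3Q^2 = 0 ⇒ Q = 0 or 8. On the upward-sloping branch, Q* = 8.
Check: AVC at Q = 8 is $26 ≤ P, so revenue covers variable cost.
Profit = P·Q − TC = 58·8 − 531 = -$67, a loss, but smaller than the $323 fixed cost the firm would lose by shutting down.

Produce at Q = 8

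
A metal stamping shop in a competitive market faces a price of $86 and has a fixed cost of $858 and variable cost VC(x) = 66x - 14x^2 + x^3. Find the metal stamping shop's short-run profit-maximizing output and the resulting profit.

AVC = 66 - 14x + x^2 has its minimum $17 at x = 7; price $86 clears that bar, so the firm operates.
With MC = 66 - 28x + 3x^2, P = MC on the upward-sloping part at x* = 10.
TR = 86·10 = 860. TC = 858 + 260 = 1118. Profit = 860 − 1118 = -$258.
That loss of $258 beats the $858 the firm would lose by shutting down; producing recovers $600 of fixed cost.

Profit = -$258 at x = 10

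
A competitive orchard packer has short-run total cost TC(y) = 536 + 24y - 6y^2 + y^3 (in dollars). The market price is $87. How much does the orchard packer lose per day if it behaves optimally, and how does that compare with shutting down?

Profit = -$144 at y = 7

AVC = 24 - 6y + y^2 has its minimum $15 at y = 3; price $87 clears that bar, so the firm operates.
With MC = 24 - 12y + 3y^2, P = MC on the upward-sloping part at y* = 7.
TR = 87·7 = 609. TC = 536 + 217 = 753. Profit = 609 − 753 = -$144.
Shutting down would mean losing the fixed cost of $536, so operating at a loss of $144 is better by $392.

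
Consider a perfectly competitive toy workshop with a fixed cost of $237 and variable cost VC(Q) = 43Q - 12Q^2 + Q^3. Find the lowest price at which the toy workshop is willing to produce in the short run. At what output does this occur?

The firm shuts down when price falls below the minimum of average variable cost. AVC = VC/Q = 43 - 12Q + Q^2.
dAVC/dQ = -12 + 2Q = 0 gives Q = 6. min AVC = 43 - 12·6 + 6^2 = 7.
The firm shuts down for any P below $7.

$7 per unit, at Q = 6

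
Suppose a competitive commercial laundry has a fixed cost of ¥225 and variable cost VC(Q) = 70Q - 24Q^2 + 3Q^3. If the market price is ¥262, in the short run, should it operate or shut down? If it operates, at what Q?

Produce at Q = 8

Variable cost is VC = 70Q - 24Q^2 + 3Q^3, so AVC = VC/Q = 70 - 24Q + 3Q^2 and MC = dTC/dQ = 70 - 48Q + 9Q^2.
AVC hits its minimum where MC = AVC, at Q = 4, giving min AVC = 70 - 24·4 + 3·4^2 = ¥22.
Since P = ¥262 ≥ min AVC = ¥22, price covers variable cost and the firm should produce.
Set P = MC: 262 = 70 - 48Q + 9Q^2 → -192 - 48Q + 9Q^2 = 0. The roots are Q = -8/3 and Q = 8; the profit-maximizing output is on the rising part of MC, so Q* = 8.
Check: AVC at Q = 8 is ¥70 ≤ P, so revenue covers variable cost.
Profit = P·Q − TC = 262·8 − 785 = ¥1311.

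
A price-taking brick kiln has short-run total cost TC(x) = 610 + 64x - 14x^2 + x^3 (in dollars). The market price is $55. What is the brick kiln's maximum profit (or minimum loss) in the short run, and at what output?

AVC = 64 - 14x + x^2; min AVC = $15 at x = 7. Since P = $55 ≥ min AVC, the firm produces.
With MC = 64 - 28x + 3x^2, P = MC on the upward-sloping part at x* = 9.
TR = 55·9 = 495. TC = 610 + 171 = 781. Profit = 495 − 781 = -$286.
Shutting down would mean losing the fixed cost of $610, so operating at a loss of $286 is better by $324.

Profit = -$286 at x = 9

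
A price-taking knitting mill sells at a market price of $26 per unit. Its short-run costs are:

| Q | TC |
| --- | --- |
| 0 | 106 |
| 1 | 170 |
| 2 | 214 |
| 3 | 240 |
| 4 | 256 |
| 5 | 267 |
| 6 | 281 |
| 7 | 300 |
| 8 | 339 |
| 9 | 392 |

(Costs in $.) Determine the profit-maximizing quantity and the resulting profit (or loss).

Q = 0 (shut down); profit = -$106

Compute π = P·Q − TC at each output: Q=0: -106; Q=1: -144; Q=2: -162; Q=3: -162; Q=4: -152; Q=5: -137; Q=6: -125; Q=7: -118; Q=8: -131; Q=9: -158.
Profit is highest at Q = 0. Equivalently, the lowest AVC in the table is 194/7 ≈ $27.71 at Q = 7, and P = $26 falls below it — price never covers variable cost, so the firm shuts down and loses only its fixed cost.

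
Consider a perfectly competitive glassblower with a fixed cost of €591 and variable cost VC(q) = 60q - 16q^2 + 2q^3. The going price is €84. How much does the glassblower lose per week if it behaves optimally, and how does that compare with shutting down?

Profit = -€303 at q = 6

AVC = 60 - 16q + 2q^2; min AVC = €28 at q = 4. Since P = €84 ≥ min AVC, the firm produces.
MC = 60 - 32q + 6q^2. Setting P = MC and taking the root on the rising branch gives q* = 6.
TR = 84·6 = 504. TC = 591 + 216 = 807. Profit = 504 − 807 = -€303.
By producing, the firm covers all variable cost plus €288 of fixed cost; shutting down would lose the full €591.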